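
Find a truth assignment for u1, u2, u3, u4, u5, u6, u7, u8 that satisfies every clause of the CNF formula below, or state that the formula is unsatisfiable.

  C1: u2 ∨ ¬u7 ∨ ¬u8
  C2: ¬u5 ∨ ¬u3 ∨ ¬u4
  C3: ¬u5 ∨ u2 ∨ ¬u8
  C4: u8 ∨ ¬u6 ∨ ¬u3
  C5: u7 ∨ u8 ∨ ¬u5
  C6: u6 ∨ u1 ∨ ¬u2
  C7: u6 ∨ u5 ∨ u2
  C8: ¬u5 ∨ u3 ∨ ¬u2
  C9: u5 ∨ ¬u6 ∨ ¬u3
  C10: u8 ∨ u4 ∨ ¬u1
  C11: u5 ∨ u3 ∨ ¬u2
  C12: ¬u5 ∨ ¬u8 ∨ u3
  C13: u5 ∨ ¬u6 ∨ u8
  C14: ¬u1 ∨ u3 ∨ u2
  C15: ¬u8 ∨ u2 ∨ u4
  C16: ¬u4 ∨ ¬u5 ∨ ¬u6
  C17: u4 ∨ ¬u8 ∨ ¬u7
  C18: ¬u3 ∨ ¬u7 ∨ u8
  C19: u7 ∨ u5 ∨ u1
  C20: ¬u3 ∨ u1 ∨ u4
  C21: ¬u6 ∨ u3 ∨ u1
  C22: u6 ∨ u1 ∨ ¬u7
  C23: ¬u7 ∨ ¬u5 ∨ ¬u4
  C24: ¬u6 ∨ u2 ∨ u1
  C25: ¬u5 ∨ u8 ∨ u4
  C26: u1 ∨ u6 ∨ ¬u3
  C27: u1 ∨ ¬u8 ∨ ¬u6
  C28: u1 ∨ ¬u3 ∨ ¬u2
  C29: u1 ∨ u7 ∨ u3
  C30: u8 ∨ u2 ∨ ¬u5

u1 ↦ True, u2 ↦ True, u3 ↦ True, u4 ↦ False, u5 ↦ True, u6 ↦ True, u7 ↦ False, u8 ↦ True

Case u2 = True:
Case u6 = True:
Case u8 = True:
The clause (u1) is unit, so u1 = True.
Case u5 = True:
The clause (u3) is unit, so u3 = True.
The clause (¬u4) is unit, so u4 = False.
The clause (¬u7) is unit, so u7 = False.
Every clause now holds.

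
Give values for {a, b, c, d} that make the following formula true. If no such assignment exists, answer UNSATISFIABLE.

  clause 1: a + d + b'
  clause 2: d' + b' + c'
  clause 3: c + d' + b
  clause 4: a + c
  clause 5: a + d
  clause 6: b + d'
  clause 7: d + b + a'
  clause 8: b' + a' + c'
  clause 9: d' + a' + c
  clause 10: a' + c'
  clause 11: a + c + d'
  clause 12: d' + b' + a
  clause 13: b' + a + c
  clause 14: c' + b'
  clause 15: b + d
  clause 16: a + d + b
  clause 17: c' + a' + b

a ↦ 1,  b ↦ 1,  c ↦ 0,  d ↦ 0

Branch on a: set a = 1.
Unit clause (c') forces c = 0.
Unit clause (d') forces d = 0.
Unit clause (b) forces b = 1.
Every clause now holds.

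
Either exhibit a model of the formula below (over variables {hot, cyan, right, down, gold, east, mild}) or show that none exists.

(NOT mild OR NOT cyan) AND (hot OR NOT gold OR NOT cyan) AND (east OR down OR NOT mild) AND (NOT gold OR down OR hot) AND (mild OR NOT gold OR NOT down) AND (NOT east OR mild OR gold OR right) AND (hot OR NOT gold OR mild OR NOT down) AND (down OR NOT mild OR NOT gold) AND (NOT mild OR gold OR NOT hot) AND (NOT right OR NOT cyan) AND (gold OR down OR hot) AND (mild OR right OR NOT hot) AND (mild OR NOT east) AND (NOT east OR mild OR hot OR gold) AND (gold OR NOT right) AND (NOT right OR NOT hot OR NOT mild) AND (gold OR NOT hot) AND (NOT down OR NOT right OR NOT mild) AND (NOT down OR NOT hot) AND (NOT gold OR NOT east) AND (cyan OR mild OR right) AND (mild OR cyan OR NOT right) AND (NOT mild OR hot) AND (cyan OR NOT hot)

hot: false; cyan: true; right: false; down: true; gold: false; east: false; mild: false

Try mild = false.
Unit clause (NOT east) forces east = false.
Try gold = false.
Unit clause (NOT right) forces right = false.
Unit clause (NOT hot) forces hot = false.
Unit clause (down) forces down = true.
Unit clause (cyan) forces cyan = true.
All clauses are satisfied.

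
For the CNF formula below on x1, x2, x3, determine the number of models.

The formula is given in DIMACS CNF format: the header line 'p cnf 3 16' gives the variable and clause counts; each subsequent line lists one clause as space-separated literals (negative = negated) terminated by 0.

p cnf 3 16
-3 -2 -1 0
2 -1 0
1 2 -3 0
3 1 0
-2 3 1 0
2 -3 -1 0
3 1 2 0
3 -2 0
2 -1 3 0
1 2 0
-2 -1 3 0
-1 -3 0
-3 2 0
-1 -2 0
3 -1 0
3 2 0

There are 2^3 = 8 truth assignments over (x1, x2, x3).
Check each against the 16 clauses (columns in the order x1, x2, x3):
  F F F  ✗ fails (x3 ∨ x1)
  F F T  ✗ fails (x1 ∨ x2 ∨ ¬x3)
  F T F  ✗ fails (x3 ∨ x1)
  F T T  ✓ satisfies all
  T F F  ✗ fails (x2 ∨ ¬x1)
  T F T  ✗ fails (x2 ∨ ¬x1)
  T T F  ✗ fails (x3 ∨ ¬x2)
  T T T  ✗ fails (¬x3 ∨ ¬x2 ∨ ¬x1)
1 of the 8 rows is a model.

1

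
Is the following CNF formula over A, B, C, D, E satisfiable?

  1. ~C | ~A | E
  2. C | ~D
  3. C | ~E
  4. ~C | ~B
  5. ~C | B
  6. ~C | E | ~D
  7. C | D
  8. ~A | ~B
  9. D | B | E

Try C = 1.
(~B) alone gives B = 0.
Now (B) is unsatisfied and unit — conflict.
So C must be the other value — set C = 0.
(~D) alone gives D = 0.
Now (D) is unsatisfied and unit — conflict.
Neither C = 1 nor C = 0 works.
No assignment satisfies every clause.

No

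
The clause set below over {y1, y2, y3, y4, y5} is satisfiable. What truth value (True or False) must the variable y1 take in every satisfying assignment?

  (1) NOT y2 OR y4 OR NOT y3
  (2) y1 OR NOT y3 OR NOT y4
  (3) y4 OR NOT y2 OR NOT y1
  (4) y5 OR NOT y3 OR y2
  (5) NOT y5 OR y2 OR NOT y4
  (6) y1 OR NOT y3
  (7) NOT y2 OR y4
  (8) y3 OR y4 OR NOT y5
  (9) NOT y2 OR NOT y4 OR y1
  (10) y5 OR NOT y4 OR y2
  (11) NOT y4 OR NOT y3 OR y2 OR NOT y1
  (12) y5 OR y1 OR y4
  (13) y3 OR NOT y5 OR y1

True

Suppose y1 = false.
(NOT y3) alone gives y3 = false.
(NOT y5) alone gives y5 = false.
(y4) alone gives y4 = true.
(NOT y2) alone gives y2 = false.
That conflicts with the unit clause (y2).
So every satisfying assignment has y1 = True.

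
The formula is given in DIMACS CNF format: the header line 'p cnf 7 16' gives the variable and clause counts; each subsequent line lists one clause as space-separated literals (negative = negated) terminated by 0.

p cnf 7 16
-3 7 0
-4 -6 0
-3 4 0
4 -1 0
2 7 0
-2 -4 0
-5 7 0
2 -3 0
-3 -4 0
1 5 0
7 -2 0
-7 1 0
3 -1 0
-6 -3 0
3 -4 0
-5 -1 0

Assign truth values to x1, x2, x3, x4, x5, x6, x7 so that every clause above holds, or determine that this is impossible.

Try x3 = False.
The clause (¬x1) is unit, so x1 = False.
The clause (x5) is unit, so x5 = True.
The clause (x7) is unit, so x7 = True.
That conflicts with the unit clause (¬x7).
Backtrack on x3: now try x3 = True.
The clause (x7) is unit, so x7 = True.
The clause (x4) is unit, so x4 = True.
That conflicts with the unit clause (¬x4).
Neither x3 = True nor x3 = False works.

UNSATISFIABLE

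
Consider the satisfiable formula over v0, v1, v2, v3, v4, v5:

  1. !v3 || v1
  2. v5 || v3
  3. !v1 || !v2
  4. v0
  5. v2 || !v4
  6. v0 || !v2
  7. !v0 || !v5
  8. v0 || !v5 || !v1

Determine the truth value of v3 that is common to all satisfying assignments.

True

Suppose v3 = false.
The clause (v5) is unit, so v5 = true.
The clause (v0) is unit, so v0 = true.
That conflicts with the unit clause (!v0).
So every satisfying assignment has v3 = True.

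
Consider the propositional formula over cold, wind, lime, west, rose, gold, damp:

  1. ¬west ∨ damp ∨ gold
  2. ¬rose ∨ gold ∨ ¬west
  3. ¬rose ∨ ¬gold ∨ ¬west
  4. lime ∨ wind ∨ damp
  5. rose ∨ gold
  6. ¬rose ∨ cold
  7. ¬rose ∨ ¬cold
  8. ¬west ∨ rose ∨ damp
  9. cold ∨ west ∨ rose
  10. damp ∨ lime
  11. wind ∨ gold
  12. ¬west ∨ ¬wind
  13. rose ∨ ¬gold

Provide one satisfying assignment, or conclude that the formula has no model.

UNSATISFIABLE

Suppose rose = True.
From the singleton clause (cold), cold = True.
But (¬cold) is also a unit clause — contradiction.
That branch fails; take rose = False instead.
From the singleton clause (gold), gold = True.
But (¬gold) is also a unit clause — contradiction.
Both values of rose lead to a conflict.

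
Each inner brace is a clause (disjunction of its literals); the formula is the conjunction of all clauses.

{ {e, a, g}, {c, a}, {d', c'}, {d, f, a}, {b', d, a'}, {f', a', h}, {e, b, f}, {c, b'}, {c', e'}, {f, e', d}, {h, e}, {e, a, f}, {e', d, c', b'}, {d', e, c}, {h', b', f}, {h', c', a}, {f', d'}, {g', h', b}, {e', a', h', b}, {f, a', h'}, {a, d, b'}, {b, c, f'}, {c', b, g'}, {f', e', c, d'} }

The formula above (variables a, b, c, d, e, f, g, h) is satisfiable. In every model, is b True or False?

Suppose b = 1.
The clause (c) is unit, so c = 1.
The clause (d') is unit, so d = 0.
The clause (a') is unit, so a = 0.
That conflicts with the unit clause (a).
So every satisfying assignment has b = False.

False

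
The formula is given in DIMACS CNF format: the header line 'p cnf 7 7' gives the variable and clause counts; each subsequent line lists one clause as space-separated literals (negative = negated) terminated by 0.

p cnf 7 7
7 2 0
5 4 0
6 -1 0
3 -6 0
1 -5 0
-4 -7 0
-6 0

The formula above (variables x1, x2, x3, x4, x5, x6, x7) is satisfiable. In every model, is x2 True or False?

Suppose x2 = False.
Unit clause (x7) forces x7 = True.
Unit clause (¬x4) forces x4 = False.
Unit clause (x5) forces x5 = True.
Unit clause (x1) forces x1 = True.
Unit clause (x6) forces x6 = True.
Now (¬x6) is unsatisfied and unit — conflict.
So every satisfying assignment has x2 = True.

True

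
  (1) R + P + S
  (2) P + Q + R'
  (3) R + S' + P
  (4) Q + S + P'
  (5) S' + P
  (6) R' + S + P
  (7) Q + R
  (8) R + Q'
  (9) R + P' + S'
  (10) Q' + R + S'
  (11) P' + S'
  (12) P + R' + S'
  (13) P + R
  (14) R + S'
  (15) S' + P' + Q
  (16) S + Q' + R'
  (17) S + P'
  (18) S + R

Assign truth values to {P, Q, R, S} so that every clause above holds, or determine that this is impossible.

UNSATISFIABLE

Suppose S = 0.
(P') alone gives P = 0.
(R) alone gives R = 1.
Now (R') is unsatisfied and unit — conflict.
Backtrack on S: now try S = 1.
(P) alone gives P = 1.
Now (P') is unsatisfied and unit — conflict.
Either choice for S ends in contradiction.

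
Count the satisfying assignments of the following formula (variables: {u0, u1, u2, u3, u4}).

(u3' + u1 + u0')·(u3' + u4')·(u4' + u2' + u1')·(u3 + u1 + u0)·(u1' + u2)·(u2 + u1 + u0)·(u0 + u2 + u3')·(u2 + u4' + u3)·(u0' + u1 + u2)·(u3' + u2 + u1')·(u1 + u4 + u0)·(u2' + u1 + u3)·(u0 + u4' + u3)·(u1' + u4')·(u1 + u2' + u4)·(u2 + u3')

4

There are 2^5 = 32 truth assignments over (u0, u1, u2, u3, u4).
Split on u2. With u2 = 1, the clauses containing u2 are satisfied and u2' drops from the rest; 4 of the 2^4 = 16 assignments to the other variables satisfy what remains.
With u2 = 0, by the same count on the reduced clause set, 0 assignments work.
(One model: u0=F, u1=T, u2=T, u3=F, u4=F.)
Total: 4 + 0 = 4.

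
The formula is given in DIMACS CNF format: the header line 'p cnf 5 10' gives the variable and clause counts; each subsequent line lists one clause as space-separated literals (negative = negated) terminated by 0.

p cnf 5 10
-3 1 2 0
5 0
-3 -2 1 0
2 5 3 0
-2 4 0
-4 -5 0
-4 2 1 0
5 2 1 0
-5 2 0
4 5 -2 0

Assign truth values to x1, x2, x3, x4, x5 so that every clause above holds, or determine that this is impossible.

Unit clause (x5) forces x5 = True.
Unit clause (¬x4) forces x4 = False.
Unit clause (¬x2) forces x2 = False.
Now (x2) is unsatisfied and unit — conflict.

UNSATISFIABLE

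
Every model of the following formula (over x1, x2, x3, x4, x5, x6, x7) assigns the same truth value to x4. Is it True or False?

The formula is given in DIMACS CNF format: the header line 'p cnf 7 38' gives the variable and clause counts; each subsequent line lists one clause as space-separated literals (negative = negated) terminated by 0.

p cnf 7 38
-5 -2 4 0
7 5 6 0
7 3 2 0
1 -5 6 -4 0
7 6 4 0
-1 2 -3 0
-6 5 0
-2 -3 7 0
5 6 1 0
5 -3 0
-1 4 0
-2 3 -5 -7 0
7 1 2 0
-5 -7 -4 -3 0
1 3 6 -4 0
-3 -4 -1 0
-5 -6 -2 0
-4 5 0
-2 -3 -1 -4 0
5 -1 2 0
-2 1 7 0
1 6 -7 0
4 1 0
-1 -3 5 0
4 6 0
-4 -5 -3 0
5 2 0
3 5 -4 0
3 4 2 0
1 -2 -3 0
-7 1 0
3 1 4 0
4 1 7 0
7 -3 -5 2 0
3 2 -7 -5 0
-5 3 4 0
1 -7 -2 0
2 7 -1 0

True

Suppose x4 = False.
From the singleton clause (¬x1), x1 = False.
Now (x1) is unsatisfied and unit — conflict.
So every satisfying assignment has x4 = True.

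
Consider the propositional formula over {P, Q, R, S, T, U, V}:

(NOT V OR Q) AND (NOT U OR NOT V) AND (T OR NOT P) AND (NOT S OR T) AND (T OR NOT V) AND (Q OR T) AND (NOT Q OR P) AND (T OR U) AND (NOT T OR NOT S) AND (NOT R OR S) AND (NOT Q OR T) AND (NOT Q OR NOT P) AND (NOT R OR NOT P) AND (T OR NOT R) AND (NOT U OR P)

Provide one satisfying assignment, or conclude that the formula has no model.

P: true; Q: false; R: false; S: false; T: true; U: false; V: false

Case V = false:
Case T = true:
The clause (NOT S) is unit, so S = false.
The clause (NOT R) is unit, so R = false.
Case Q = false:
Case U = false:
Every clause is now satisfied; P is unconstrained.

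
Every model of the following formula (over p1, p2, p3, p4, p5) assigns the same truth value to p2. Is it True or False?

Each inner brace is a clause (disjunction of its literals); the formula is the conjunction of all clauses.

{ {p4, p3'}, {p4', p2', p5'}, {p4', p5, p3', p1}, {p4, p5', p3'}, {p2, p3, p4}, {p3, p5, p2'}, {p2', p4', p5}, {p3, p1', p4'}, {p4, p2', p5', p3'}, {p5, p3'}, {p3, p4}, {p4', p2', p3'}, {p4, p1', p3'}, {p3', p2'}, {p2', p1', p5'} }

False

Suppose p2 = 1.
Unit clause (p3') forces p3 = 0.
Unit clause (p5) forces p5 = 1.
Unit clause (p4') forces p4 = 0.
Now (p4) is unsatisfied and unit — conflict.
So every satisfying assignment has p2 = False.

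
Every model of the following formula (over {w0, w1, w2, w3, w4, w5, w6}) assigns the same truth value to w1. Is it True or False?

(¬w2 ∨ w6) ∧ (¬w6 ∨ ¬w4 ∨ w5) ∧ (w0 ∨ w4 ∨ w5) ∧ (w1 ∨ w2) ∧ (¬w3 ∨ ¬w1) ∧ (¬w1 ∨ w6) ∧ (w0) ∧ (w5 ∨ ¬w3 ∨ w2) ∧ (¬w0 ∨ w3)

Suppose w1 = True.
Unit clause (¬w3) forces w3 = False.
Unit clause (w6) forces w6 = True.
Unit clause (w0) forces w0 = True.
Now (¬w0) is unsatisfied and unit — conflict.
So every satisfying assignment has w1 = False.

False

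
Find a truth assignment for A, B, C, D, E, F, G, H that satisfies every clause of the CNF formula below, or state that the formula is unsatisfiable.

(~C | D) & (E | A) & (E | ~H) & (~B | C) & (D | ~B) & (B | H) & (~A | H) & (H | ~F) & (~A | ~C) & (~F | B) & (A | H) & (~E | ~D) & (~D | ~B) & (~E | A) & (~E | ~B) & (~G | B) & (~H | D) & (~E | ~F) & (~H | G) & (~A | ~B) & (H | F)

Case C = 0:
(~B) alone gives B = 0.
(H) alone gives H = 1.
(E) alone gives E = 1.
(~F) alone gives F = 0.
(~D) alone gives D = 0.
That conflicts with the unit clause (D).
Backtrack on C: now try C = 1.
(D) alone gives D = 1.
(~A) alone gives A = 0.
(E) alone gives E = 1.
That conflicts with the unit clause (~E).
Both values of C lead to a conflict.

UNSATISFIABLE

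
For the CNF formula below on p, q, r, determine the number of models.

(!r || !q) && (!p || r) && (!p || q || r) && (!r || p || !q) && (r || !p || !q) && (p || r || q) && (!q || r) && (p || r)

2

There are 2^3 = 8 truth assignments over (p, q, r).
Check each against the 8 clauses (columns in the order p, q, r):
  F F F  ✗ fails (p || r || q)
  F F T  ✓ satisfies all
  F T F  ✗ fails (!q || r)
  F T T  ✗ fails (!r || !q)
  T F F  ✗ fails (!p || r)
  T F T  ✓ satisfies all
  T T F  ✗ fails (!p || r)
  T T T  ✗ fails (!r || !q)
2 of the 8 rows are models.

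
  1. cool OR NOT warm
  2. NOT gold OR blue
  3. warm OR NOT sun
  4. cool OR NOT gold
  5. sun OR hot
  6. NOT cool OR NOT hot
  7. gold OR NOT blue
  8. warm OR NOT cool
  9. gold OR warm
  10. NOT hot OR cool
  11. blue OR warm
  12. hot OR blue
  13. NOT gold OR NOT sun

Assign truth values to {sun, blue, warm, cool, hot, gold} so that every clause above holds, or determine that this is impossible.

UNSATISFIABLE

Case cool = true:
Unit clause (NOT hot) forces hot = false.
Unit clause (sun) forces sun = true.
Unit clause (warm) forces warm = true.
Unit clause (blue) forces blue = true.
Unit clause (gold) forces gold = true.
That conflicts with the unit clause (NOT gold).
Backtrack on cool: now try cool = false.
Unit clause (NOT warm) forces warm = false.
Unit clause (NOT sun) forces sun = false.
Unit clause (NOT gold) forces gold = false.
That conflicts with the unit clause (gold).
Either choice for cool ends in contradiction.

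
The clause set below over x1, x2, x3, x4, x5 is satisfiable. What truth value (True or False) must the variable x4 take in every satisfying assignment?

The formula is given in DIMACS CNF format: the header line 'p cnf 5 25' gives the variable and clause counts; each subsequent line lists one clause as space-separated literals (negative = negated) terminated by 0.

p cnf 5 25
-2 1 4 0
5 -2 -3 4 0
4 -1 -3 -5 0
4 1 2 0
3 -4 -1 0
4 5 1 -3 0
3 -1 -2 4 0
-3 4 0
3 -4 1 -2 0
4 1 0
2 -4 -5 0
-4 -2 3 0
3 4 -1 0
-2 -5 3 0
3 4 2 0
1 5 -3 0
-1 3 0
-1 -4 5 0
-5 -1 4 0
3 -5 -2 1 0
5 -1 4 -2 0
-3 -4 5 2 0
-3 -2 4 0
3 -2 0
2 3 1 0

True

Suppose x4 = False.
(¬x3) alone gives x3 = False.
(x1) alone gives x1 = True.
That conflicts with the unit clause (¬x1).
So every satisfying assignment has x4 = True.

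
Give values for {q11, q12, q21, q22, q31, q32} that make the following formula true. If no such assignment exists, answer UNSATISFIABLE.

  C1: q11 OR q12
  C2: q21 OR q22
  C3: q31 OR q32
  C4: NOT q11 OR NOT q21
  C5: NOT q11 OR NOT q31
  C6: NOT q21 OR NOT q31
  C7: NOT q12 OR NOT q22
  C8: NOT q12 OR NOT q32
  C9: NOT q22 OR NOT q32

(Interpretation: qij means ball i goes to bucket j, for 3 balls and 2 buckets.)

Case q11 = true:
Unit clause (NOT q21) forces q21 = false.
Unit clause (q22) forces q22 = true.
Unit clause (NOT q31) forces q31 = false.
Unit clause (q32) forces q32 = true.
That conflicts with the unit clause (NOT q32).
So q11 must be the other value — set q11 = false.
Unit clause (q12) forces q12 = true.
Unit clause (NOT q22) forces q22 = false.
Unit clause (q21) forces q21 = true.
Unit clause (NOT q31) forces q31 = false.
Unit clause (q32) forces q32 = true.
That conflicts with the unit clause (NOT q32).
Neither q11 = true nor q11 = false works.

UNSATISFIABLE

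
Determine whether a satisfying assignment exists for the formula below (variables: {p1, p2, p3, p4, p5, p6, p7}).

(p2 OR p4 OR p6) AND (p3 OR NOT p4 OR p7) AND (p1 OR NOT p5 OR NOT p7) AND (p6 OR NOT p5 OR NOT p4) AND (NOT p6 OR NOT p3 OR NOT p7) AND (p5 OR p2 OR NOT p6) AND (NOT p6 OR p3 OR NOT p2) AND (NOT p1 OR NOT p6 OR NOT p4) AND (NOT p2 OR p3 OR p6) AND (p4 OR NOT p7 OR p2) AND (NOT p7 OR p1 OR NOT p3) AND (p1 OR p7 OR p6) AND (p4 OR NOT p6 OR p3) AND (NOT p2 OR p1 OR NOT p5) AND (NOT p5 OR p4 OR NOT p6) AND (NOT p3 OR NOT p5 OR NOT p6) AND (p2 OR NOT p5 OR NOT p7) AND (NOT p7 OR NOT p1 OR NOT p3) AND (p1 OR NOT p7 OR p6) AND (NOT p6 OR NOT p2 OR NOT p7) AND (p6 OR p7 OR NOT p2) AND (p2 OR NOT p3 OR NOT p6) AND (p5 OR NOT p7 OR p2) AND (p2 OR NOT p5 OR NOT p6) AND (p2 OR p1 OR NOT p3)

Case p2 = true:
Case p6 = true:
The clause (p3) is unit, so p3 = true.
The clause (NOT p7) is unit, so p7 = false.
The clause (NOT p5) is unit, so p5 = false.
Case p1 = false:
Every clause is now satisfied; p4 is unconstrained.
A satisfying assignment: p1=false, p2=true, p3=true, p4=false, p5=false, p6=true, p7=false.

Yes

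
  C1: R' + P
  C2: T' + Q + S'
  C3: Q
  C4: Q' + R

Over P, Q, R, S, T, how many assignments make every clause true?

There are 2^5 = 32 truth assignments over (P, Q, R, S, T).
Split on Q. With Q = 1, the clauses containing Q are satisfied and Q' drops from the rest; 4 of the 2^4 = 16 assignments to the other variables satisfy what remains.
With Q = 0, by the same count on the reduced clause set, 0 assignments work.
Total: 4 + 0 = 4.

4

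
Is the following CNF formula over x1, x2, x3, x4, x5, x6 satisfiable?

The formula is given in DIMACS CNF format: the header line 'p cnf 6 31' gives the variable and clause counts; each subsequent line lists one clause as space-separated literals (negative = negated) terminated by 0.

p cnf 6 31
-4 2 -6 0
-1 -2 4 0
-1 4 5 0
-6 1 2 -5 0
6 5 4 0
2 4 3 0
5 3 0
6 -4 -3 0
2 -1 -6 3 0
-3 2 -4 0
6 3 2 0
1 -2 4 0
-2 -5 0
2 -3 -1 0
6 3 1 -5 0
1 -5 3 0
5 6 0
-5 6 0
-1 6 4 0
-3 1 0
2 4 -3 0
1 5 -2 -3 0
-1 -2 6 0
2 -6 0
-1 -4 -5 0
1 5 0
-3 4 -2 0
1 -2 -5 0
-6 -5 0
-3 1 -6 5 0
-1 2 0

Satisfiable

Try x5 = False.
(x3) alone gives x3 = True.
(x6) alone gives x6 = True.
(x1) alone gives x1 = True.
(x4) alone gives x4 = True.
(x2) alone gives x2 = True.
All clauses are satisfied.
A satisfying assignment: x1: True, x2: True, x3: True, x4: True, x5: False, x6: True.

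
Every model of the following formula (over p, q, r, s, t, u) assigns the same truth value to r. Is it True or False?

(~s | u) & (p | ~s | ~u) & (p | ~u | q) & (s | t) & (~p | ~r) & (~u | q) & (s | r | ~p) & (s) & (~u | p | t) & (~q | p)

Suppose r = 1.
(~p) alone gives p = 0.
(s) alone gives s = 1.
(u) alone gives u = 1.
But (~u) is also a unit clause — contradiction.
So every satisfying assignment has r = False.

False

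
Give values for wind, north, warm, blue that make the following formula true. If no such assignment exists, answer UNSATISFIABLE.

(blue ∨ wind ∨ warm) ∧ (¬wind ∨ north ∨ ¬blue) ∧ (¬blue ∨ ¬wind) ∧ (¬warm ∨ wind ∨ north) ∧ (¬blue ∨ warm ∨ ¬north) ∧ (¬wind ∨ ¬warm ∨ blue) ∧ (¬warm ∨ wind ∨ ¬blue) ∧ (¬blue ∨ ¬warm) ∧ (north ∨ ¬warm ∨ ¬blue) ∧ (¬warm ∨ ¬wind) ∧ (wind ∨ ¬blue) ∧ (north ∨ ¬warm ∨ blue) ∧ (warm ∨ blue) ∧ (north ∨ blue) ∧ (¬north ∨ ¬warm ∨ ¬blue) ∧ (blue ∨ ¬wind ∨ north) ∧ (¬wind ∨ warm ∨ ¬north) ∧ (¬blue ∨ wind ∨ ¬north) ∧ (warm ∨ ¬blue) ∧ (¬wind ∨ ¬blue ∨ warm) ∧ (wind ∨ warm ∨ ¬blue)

Branch on blue: set blue = False.
The clause (warm) is unit, so warm = True.
The clause (¬wind) is unit, so wind = False.
The clause (north) is unit, so north = True.
This assignment satisfies each clause.

wind=False,  north=True,  warm=True,  blue=False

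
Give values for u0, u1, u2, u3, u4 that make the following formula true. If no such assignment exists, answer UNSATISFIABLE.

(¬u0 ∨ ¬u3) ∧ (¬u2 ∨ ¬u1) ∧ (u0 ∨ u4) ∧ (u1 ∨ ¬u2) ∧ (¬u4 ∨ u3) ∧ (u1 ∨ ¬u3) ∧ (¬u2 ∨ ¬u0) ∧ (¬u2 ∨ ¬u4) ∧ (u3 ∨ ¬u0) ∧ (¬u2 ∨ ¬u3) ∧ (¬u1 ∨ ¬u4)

Try u0 = False.
From the singleton clause (u4), u4 = True.
From the singleton clause (u3), u3 = True.
From the singleton clause (u1), u1 = True.
But (¬u1) is also a unit clause — contradiction.
That branch fails; take u0 = True instead.
From the singleton clause (¬u3), u3 = False.
But (u3) is also a unit clause — contradiction.
Neither u0 = True nor u0 = False works.

UNSATISFIABLE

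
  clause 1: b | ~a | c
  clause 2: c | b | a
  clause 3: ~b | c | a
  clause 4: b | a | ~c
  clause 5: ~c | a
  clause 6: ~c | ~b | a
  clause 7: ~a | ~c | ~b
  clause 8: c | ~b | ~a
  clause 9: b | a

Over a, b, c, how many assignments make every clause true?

There are 2^3 = 8 truth assignments over (a, b, c).
Check each against the 9 clauses (columns in the order a, b, c):
  F F F  ✗ fails (c | b | a)
  F F T  ✗ fails (b | a | ~c)
  F T F  ✗ fails (~b | c | a)
  F T T  ✗ fails (~c | a)
  T F F  ✗ fails (b | ~a | c)
  T F T  ✓ satisfies all
  T T F  ✗ fails (c | ~b | ~a)
  T T T  ✗ fails (~a | ~c | ~b)
1 of the 8 rows is a model.

1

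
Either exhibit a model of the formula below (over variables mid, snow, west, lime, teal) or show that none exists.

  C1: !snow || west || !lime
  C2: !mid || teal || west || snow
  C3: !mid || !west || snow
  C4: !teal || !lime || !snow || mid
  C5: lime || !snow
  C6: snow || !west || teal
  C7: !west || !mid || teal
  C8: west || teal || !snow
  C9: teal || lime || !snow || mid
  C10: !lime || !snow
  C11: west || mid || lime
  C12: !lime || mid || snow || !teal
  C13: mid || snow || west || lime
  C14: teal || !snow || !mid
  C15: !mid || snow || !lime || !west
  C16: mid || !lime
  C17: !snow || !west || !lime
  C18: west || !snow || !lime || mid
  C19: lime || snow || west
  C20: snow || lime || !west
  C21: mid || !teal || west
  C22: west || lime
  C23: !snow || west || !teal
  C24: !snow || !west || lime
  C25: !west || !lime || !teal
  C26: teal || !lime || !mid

mid: true, snow: false, west: false, lime: true, teal: true

Try lime = true.
(!snow) alone gives snow = false.
(mid) alone gives mid = true.
(!west) alone gives west = false.
(teal) alone gives teal = true.
This assignment satisfies each clause.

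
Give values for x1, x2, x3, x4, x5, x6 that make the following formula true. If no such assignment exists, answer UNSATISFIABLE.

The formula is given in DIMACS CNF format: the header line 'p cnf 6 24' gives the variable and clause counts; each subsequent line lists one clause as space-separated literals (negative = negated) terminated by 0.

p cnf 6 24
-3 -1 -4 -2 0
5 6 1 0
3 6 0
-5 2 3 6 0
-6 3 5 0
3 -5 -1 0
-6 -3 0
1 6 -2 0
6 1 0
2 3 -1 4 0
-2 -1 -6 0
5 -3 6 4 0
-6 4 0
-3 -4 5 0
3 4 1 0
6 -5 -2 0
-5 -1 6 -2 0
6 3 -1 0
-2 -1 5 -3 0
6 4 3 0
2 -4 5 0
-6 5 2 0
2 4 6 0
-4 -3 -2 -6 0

x1=True; x2=False; x3=True; x4=True; x5=True; x6=False

Try x3 = True.
(¬x6) alone gives x6 = False.
(x1) alone gives x1 = True.
Try x4 = True.
(¬x2) alone gives x2 = False.
(x5) alone gives x5 = True.
All clauses are satisfied.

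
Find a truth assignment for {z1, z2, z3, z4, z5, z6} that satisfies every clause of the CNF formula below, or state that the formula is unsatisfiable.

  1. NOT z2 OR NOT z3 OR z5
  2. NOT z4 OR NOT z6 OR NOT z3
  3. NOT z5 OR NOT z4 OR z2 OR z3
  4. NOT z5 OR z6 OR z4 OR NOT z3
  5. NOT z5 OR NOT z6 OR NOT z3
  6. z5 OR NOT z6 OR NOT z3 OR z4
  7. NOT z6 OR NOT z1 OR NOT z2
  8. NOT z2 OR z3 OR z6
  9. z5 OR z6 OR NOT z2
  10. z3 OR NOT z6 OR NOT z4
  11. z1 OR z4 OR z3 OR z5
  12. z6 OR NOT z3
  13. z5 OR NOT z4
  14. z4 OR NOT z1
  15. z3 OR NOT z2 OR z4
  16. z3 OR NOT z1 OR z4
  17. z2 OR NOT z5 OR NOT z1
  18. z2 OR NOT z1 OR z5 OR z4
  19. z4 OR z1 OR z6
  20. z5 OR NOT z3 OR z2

Case z6 = true:
Case z4 = false:
The clause (NOT z1) is unit, so z1 = false.
Case z5 = true:
The clause (NOT z3) is unit, so z3 = false.
The clause (NOT z2) is unit, so z2 = false.
All clauses are satisfied.

z1: false,  z2: false,  z3: false,  z4: false,  z5: true,  z6: true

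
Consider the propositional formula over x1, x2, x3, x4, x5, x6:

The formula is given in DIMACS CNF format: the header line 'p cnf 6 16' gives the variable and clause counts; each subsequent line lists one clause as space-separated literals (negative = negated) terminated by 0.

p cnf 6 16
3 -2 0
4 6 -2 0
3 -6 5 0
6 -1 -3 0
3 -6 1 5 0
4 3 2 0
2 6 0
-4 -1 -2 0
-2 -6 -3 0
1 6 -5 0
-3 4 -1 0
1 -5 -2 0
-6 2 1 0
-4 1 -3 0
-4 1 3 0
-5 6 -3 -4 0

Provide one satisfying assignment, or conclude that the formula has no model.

Case x3 = True:
Case x6 = True:
Unit clause (¬x2) forces x2 = False.
Unit clause (x1) forces x1 = True.
Unit clause (x4) forces x4 = True.
No clause remains; x5 is free.

x1 ↦ True,  x2 ↦ False,  x3 ↦ True,  x4 ↦ True,  x5 ↦ True,  x6 ↦ True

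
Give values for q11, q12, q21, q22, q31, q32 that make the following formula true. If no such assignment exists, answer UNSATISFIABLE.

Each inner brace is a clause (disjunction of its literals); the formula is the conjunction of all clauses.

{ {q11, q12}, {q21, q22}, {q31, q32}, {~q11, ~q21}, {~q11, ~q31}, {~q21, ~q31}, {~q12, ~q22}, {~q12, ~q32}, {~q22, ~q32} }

Branch on q11: set q11 = 1.
Unit clause (~q21) forces q21 = 0.
Unit clause (q22) forces q22 = 1.
Unit clause (~q31) forces q31 = 0.
Unit clause (q32) forces q32 = 1.
That conflicts with the unit clause (~q32).
So q11 must be the other value — set q11 = 0.
Unit clause (q12) forces q12 = 1.
Unit clause (~q22) forces q22 = 0.
Unit clause (q21) forces q21 = 1.
Unit clause (~q31) forces q31 = 0.
Unit clause (q32) forces q32 = 1.
That conflicts with the unit clause (~q32).
Either choice for q11 ends in contradiction.

UNSATISFIABLE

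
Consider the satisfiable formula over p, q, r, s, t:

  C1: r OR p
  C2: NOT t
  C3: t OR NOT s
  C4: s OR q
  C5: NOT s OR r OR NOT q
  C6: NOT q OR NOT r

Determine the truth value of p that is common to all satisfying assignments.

True

Suppose p = false.
Unit clause (r) forces r = true.
Unit clause (NOT t) forces t = false.
Unit clause (NOT s) forces s = false.
Unit clause (q) forces q = true.
Now (NOT q) is unsatisfied and unit — conflict.
So every satisfying assignment has p = True.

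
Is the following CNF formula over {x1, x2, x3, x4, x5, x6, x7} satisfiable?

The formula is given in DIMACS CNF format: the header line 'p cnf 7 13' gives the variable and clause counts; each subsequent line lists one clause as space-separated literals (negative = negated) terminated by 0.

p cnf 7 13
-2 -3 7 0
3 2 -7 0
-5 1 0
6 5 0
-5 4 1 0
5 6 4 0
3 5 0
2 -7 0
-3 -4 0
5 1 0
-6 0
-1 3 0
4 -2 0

Yes

(¬x6) alone gives x6 = False.
(x5) alone gives x5 = True.
(x1) alone gives x1 = True.
(x3) alone gives x3 = True.
(¬x4) alone gives x4 = False.
(¬x2) alone gives x2 = False.
(¬x7) alone gives x7 = False.
All clauses are satisfied.
A satisfying assignment: x1: True, x2: False, x3: True, x4: False, x5: True, x6: False, x7: False.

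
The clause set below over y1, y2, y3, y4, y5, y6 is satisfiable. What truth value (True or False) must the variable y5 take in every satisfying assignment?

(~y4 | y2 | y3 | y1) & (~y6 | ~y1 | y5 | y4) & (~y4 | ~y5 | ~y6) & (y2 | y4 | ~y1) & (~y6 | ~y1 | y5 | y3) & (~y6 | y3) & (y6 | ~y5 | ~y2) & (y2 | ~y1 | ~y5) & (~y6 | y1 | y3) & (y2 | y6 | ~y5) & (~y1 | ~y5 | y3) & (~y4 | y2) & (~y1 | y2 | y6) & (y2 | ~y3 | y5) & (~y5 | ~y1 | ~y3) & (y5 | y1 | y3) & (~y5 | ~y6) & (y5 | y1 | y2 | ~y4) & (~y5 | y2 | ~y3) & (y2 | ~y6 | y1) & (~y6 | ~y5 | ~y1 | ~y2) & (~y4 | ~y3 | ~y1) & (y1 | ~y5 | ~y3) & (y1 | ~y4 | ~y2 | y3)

False

Suppose y5 = 1.
Unit clause (~y6) forces y6 = 0.
Unit clause (~y2) forces y2 = 0.
Now (y2) is unsatisfied and unit — conflict.
So every satisfying assignment has y5 = False.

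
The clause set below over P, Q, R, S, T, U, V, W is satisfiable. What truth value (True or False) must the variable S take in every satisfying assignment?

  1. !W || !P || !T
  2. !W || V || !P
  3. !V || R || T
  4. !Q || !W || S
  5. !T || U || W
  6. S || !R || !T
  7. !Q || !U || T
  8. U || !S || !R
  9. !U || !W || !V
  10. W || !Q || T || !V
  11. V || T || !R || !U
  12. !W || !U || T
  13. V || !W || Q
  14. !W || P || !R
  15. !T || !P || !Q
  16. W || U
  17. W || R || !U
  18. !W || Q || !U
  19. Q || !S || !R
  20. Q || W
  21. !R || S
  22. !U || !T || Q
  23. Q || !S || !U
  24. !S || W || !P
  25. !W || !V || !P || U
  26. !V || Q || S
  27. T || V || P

True

Suppose S = false.
The clause (!R) is unit, so R = false.
Suppose V = false.
Suppose W = false.
The clause (U) is unit, so U = true.
Now (!U) is unsatisfied and unit — conflict.
Backtrack on W: now try W = true.
The clause (!P) is unit, so P = false.
The clause (!Q) is unit, so Q = false.
Now (Q) is unsatisfied and unit — conflict.
Neither W = true nor W = false works.
Backtrack on V: now try V = true.
The clause (T) is unit, so T = true.
The clause (Q) is unit, so Q = true.
The clause (!W) is unit, so W = false.
The clause (U) is unit, so U = true.
Now (!U) is unsatisfied and unit — conflict.
Neither V = true nor V = false works.
So every satisfying assignment has S = True.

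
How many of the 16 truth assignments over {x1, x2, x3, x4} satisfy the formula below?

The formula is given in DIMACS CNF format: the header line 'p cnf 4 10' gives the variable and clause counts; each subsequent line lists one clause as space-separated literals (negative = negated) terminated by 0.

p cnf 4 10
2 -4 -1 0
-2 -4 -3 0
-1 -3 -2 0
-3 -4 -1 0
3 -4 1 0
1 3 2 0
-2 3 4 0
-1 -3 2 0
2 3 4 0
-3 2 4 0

3

There are 2^4 = 16 truth assignments over (x1, x2, x3, x4).
Check each against the 10 clauses (columns in the order x1, x2, x3, x4):
  F F F F  ✗ fails (x1 ∨ x3 ∨ x2)
  F F F T  ✗ fails (x3 ∨ ¬x4 ∨ x1)
  F F T F  ✗ fails (¬x3 ∨ x2 ∨ x4)
  F F T T  ✓ satisfies all
  F T F F  ✗ fails (¬x2 ∨ x3 ∨ x4)
  F T F T  ✗ fails (x3 ∨ ¬x4 ∨ x1)
  F T T F  ✓ satisfies all
  F T T T  ✗ fails (¬x2 ∨ ¬x4 ∨ ¬x3)
  T F F F  ✗ fails (x2 ∨ x3 ∨ x4)
  T F F T  ✗ fails (x2 ∨ ¬x4 ∨ ¬x1)
  T F T F  ✗ fails (¬x1 ∨ ¬x3 ∨ x2)
  T F T T  ✗ fails (x2 ∨ ¬x4 ∨ ¬x1)
  T T F F  ✗ fails (¬x2 ∨ x3 ∨ x4)
  T T F T  ✓ satisfies all
  T T T F  ✗ fails (¬x1 ∨ ¬x3 ∨ ¬x2)
  T T T T  ✗ fails (¬x2 ∨ ¬x4 ∨ ¬x3)
3 of the 16 rows are models.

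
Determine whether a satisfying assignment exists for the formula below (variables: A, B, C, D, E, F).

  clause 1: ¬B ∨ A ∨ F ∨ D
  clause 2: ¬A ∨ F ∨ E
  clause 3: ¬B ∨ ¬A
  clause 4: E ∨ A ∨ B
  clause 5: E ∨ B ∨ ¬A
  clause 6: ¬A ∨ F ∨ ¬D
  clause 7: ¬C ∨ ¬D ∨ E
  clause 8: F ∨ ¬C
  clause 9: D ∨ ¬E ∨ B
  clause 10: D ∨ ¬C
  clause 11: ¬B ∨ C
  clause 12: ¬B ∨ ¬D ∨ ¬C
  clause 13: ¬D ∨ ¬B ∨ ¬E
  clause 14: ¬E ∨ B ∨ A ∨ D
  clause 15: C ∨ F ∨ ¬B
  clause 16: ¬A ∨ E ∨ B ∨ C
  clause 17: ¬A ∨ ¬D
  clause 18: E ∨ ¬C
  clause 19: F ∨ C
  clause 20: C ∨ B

Try B = False.
(C) alone gives C = True.
(F) alone gives F = True.
(D) alone gives D = True.
(E) alone gives E = True.
(¬A) alone gives A = False.
Every clause now holds.
A satisfying assignment: A: False; B: False; C: True; D: True; E: True; F: True.

Yes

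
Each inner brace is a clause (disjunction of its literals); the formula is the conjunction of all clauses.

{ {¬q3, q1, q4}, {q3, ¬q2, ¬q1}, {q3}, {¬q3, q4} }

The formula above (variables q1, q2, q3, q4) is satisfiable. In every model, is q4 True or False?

Suppose q4 = False.
Unit clause (q3) forces q3 = True.
Now (¬q3) is unsatisfied and unit — conflict.
So every satisfying assignment has q4 = True.

True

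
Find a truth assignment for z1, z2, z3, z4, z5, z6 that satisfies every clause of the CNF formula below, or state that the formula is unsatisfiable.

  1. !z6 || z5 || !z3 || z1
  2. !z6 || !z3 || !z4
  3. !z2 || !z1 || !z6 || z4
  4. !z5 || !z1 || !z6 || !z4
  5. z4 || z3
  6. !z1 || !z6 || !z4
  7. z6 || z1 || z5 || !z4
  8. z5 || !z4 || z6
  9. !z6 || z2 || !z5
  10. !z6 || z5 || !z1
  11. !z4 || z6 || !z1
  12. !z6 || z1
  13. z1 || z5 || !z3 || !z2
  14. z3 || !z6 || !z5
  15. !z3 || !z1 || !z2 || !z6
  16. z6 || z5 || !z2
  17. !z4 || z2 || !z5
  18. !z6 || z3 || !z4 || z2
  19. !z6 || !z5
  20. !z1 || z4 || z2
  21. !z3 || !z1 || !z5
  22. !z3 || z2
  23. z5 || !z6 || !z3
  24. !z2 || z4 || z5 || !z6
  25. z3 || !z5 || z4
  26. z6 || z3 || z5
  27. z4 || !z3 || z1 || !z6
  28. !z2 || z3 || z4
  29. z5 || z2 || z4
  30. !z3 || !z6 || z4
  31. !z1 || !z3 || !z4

z1 ↦ false; z2 ↦ true; z3 ↦ true; z4 ↦ false; z5 ↦ true; z6 ↦ false

Suppose z4 = false.
From the singleton clause (z3), z3 = true.
From the singleton clause (z2), z2 = true.
From the singleton clause (!z6), z6 = false.
From the singleton clause (z5), z5 = true.
From the singleton clause (!z1), z1 = false.
All clauses are satisfied.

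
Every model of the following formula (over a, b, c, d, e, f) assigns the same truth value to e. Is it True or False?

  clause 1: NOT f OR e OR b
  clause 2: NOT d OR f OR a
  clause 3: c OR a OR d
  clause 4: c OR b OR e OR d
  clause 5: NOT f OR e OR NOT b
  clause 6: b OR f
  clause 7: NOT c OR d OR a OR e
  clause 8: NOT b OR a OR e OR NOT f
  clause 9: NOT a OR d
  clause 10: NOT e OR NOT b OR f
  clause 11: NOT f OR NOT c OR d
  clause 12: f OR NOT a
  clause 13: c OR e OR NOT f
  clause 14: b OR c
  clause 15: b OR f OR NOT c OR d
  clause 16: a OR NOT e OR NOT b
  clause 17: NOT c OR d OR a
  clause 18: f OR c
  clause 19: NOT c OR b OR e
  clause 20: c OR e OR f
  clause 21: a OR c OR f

Suppose e = false.
Branch on f: set f = false.
The clause (b) is unit, so b = true.
The clause (NOT a) is unit, so a = false.
The clause (NOT d) is unit, so d = false.
The clause (c) is unit, so c = true.
That conflicts with the unit clause (NOT c).
Backtrack on f: now try f = true.
The clause (b) is unit, so b = true.
That conflicts with the unit clause (NOT b).
Neither f = true nor f = false works.
So every satisfying assignment has e = True.

True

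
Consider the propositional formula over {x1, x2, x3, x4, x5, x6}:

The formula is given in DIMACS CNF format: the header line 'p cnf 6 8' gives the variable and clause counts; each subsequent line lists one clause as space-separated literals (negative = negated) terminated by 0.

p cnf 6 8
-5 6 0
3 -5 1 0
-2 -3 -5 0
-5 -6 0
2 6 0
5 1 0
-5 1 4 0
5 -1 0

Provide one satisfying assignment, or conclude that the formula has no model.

UNSATISFIABLE

Suppose x5 = False.
Unit clause (x1) forces x1 = True.
Now (¬x1) is unsatisfied and unit — conflict.
So x5 must be the other value — set x5 = True.
Unit clause (x6) forces x6 = True.
Now (¬x6) is unsatisfied and unit — conflict.
Both values of x5 lead to a conflict.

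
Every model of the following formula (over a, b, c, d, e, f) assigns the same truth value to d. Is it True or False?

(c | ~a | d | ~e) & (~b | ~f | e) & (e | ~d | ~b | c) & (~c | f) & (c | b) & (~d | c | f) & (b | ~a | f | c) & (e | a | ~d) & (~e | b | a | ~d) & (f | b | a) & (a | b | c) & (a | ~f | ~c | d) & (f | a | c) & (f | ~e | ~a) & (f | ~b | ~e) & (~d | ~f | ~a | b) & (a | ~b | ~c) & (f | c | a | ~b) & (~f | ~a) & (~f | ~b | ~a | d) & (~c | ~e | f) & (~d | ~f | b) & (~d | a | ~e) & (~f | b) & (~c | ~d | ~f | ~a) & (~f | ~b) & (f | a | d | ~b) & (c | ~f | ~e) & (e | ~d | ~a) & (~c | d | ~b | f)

False

Suppose d = 1.
Case c = 0:
From the singleton clause (b), b = 1.
From the singleton clause (e), e = 1.
From the singleton clause (f), f = 1.
Now (~f) is unsatisfied and unit — conflict.
That branch fails; take c = 1 instead.
From the singleton clause (f), f = 1.
From the singleton clause (~a), a = 0.
From the singleton clause (e), e = 1.
Now (~e) is unsatisfied and unit — conflict.
Either choice for c ends in contradiction.
So every satisfying assignment has d = False.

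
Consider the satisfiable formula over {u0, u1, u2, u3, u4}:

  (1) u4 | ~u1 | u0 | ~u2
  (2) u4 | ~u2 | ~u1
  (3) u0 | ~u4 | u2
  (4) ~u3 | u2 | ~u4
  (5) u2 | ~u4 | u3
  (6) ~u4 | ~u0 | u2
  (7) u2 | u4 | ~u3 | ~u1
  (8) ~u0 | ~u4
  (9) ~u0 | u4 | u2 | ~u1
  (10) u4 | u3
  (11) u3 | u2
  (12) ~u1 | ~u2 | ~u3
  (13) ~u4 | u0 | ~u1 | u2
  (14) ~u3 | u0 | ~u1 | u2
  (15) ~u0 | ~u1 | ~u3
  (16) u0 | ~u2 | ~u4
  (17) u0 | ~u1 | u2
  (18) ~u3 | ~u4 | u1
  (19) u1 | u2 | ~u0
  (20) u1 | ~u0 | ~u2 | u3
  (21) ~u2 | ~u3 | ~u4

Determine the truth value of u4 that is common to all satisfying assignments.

False

Suppose u4 = 1.
From the singleton clause (~u0), u0 = 0.
From the singleton clause (u2), u2 = 1.
That conflicts with the unit clause (~u2).
So every satisfying assignment has u4 = False.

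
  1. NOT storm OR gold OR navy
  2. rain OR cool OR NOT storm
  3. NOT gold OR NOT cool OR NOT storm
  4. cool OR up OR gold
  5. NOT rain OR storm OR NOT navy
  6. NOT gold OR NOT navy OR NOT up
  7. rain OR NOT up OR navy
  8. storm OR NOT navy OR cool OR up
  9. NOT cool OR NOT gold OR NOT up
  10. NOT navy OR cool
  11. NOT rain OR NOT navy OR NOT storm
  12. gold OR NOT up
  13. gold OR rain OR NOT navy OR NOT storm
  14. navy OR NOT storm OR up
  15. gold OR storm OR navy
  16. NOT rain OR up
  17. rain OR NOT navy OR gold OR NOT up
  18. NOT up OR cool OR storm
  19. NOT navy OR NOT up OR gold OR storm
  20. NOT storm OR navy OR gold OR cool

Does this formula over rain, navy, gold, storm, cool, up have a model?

Case navy = true:
The clause (cool) is unit, so cool = true.
Case gold = false:
The clause (NOT up) is unit, so up = false.
The clause (NOT rain) is unit, so rain = false.
The clause (NOT storm) is unit, so storm = false.
Every clause now holds.
A satisfying assignment: rain: false,  navy: true,  gold: false,  storm: false,  cool: true,  up: false.

Satisfiable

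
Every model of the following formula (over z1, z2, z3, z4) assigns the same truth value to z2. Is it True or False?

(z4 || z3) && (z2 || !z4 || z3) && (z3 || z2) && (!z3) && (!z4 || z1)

Suppose z2 = false.
From the singleton clause (z3), z3 = true.
That conflicts with the unit clause (!z3).
So every satisfying assignment has z2 = True.

True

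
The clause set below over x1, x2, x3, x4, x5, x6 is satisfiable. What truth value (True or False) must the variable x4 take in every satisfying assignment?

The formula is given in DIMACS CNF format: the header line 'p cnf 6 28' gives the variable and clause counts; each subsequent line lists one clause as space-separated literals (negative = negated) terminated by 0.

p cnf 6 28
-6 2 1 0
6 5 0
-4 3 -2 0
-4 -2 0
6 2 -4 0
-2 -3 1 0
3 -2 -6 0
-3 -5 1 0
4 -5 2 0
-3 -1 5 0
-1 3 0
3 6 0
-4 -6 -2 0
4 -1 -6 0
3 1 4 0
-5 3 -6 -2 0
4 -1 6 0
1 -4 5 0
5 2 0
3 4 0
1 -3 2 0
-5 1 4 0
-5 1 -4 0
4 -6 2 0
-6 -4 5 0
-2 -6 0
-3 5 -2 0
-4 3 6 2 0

True

Suppose x4 = False.
(x3) alone gives x3 = True.
Case x6 = True:
(¬x1) alone gives x1 = False.
(x2) alone gives x2 = True.
Now (¬x2) is unsatisfied and unit — conflict.
Backtrack on x6: now try x6 = False.
(x5) alone gives x5 = True.
(x1) alone gives x1 = True.
Now (¬x1) is unsatisfied and unit — conflict.
Either choice for x6 ends in contradiction.
So every satisfying assignment has x4 = True.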